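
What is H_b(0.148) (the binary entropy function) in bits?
0.6048 bits

The binary entropy function is:
H(p) = -p log(p) - (1-p) log(1-p)

H(0.148) = -0.148 × log_2(0.148) - 0.852 × log_2(0.852)
H(0.148) = 0.6048 bits

Note: Binary entropy is maximized at p=0.5 (H=1 bit) and minimized at p=0 or p=1 (H=0).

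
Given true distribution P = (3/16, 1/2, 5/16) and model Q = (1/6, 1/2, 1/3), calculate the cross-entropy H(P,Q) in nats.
1.0258 nats

Cross-entropy: H(P,Q) = -Σ p(x) log q(x)

Alternatively: H(P,Q) = H(P) + D_KL(P||Q)
H(P) = 1.0239 nats
D_KL(P||Q) = 0.0019 nats

H(P,Q) = 1.0239 + 0.0019 = 1.0258 nats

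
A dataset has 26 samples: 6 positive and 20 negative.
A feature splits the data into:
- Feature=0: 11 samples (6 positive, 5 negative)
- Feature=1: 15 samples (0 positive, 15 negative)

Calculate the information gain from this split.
0.3588 bits

Information Gain = H(Y) - H(Y|Feature)

Before split:
P(positive) = 6/26 = 0.2308
H(Y) = 0.7793 bits

After split:
Feature=0: H = 0.9940 bits (weight = 11/26)
Feature=1: H = 0.0000 bits (weight = 15/26)
H(Y|Feature) = (11/26)×0.9940 + (15/26)×0.0000 = 0.4206 bits

Information Gain = 0.7793 - 0.4206 = 0.3588 bits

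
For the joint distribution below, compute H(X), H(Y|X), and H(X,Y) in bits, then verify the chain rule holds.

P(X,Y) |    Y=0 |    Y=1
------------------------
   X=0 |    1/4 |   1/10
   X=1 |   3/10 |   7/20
H(X,Y) = 1.8834, H(X) = 0.9341, H(Y|X) = 0.9493 (all in bits)

Chain rule: H(X,Y) = H(X) + H(Y|X)

Left side — joint entropy directly:
H(X,Y) = -Σ p(x,y) log p(x,y) = 1.8834 bits

Right side — compute H(Y|X) from the conditional distributions:
P(X) = (7/20, 13/20), so H(X) = 0.9341 bits
H(Y|X) = Σ_x P(X=x) · H(Y|X=x):
  P(Y|X=0) = (5/7, 2/7), H(Y|X=0) = 0.8631, weight P(X=0) = 7/20
  P(Y|X=1) = (6/13, 7/13), H(Y|X=1) = 0.9957, weight P(X=1) = 13/20
H(Y|X) = 0.9493 bits

H(X) + H(Y|X) = 0.9341 + 0.9493 = 1.8834 bits

Both sides equal 1.8834 bits. ✓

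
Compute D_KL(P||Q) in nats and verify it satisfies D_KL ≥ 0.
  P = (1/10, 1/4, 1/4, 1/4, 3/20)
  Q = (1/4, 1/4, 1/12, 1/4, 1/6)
0.1672 nats

KL divergence satisfies the Gibbs inequality: D_KL(P||Q) ≥ 0 for all distributions P, Q.

D_KL(P||Q) = Σ p(x) log(p(x)/q(x))
Term by term:
  x=0: 1/10 × log_e[(1/10)/(1/4)] = -0.0916
  x=1: 1/4 × log_e[(1/4)/(1/4)] = 0.0000
  x=2: 1/4 × log_e[(1/4)/(1/12)] = 0.2747
  x=3: 1/4 × log_e[(1/4)/(1/4)] = 0.0000
  x=4: 3/20 × log_e[(3/20)/(1/6)] = -0.0158
D_KL(P||Q) = 0.1672 nats

D_KL(P||Q) = 0.1672 ≥ 0 ✓

This non-negativity is a fundamental property: relative entropy cannot be negative because it measures how different Q is from P.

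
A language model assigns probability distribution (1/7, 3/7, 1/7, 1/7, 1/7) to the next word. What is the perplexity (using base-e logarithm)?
4.3714

Perplexity is e^H (or exp(H) for natural log).

First, H = -Σ p log p = 1.4751 nats
Perplexity = e^1.4751 = 4.3714

Interpretation: The model's uncertainty is equivalent to choosing uniformly among 4.4 options.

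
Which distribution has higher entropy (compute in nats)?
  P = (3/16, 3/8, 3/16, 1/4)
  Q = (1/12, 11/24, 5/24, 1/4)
P

Computing entropies in nats:
H(P) = 1.3421
H(Q) = 1.2380

Distribution P has higher entropy.

Intuition: The distribution closer to uniform (more spread out) has higher entropy.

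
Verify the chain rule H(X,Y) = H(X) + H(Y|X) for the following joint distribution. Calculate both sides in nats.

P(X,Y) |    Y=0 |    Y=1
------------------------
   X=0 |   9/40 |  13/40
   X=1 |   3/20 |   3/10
H(X,Y) = 1.3467, H(X) = 0.6881, H(Y|X) = 0.6585 (all in nats)

Chain rule: H(X,Y) = H(X) + H(Y|X)

Left side — joint entropy directly:
H(X,Y) = -Σ p(x,y) log p(x,y) = 1.3467 nats

Right side — compute H(Y|X) from the conditional distributions:
P(X) = (11/20, 9/20), so H(X) = 0.6881 nats
H(Y|X) = Σ_x P(X=x) · H(Y|X=x):
  P(Y|X=0) = (9/22, 13/22), H(Y|X=0) = 0.6765, weight P(X=0) = 11/20
  P(Y|X=1) = (1/3, 2/3), H(Y|X=1) = 0.6365, weight P(X=1) = 9/20
H(Y|X) = 0.6585 nats

H(X) + H(Y|X) = 0.6881 + 0.6585 = 1.3467 nats

Both sides equal 1.3467 nats. ✓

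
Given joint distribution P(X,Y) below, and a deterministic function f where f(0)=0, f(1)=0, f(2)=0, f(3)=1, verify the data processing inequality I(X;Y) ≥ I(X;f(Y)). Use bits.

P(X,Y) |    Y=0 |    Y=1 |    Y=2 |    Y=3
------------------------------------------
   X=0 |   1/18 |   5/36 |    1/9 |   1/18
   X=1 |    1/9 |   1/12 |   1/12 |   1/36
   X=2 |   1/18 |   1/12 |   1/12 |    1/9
I(X;Y) = 0.0734, I(X;f(Y)) = 0.0466, inequality holds: 0.0734 ≥ 0.0466

Data Processing Inequality: For any Markov chain X → Y → Z, we have I(X;Y) ≥ I(X;Z).

Here Z = f(Y) is a deterministic function of Y, forming X → Y → Z.

Original I(X;Y) = 0.0734 bits

After applying f:
P(X,Z) where Z=f(Y):
- P(X,Z=0) = P(X,Y=0) + P(X,Y=1) + P(X,Y=2)
- P(X,Z=1) = P(X,Y=3)

I(X;Z) = I(X;f(Y)) = 0.0466 bits

Verification: 0.0734 ≥ 0.0466 ✓

Information cannot be created by processing; the function f can only lose information about X.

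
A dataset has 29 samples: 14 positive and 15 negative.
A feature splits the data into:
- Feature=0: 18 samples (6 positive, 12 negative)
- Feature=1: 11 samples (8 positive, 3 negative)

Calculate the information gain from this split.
0.1085 bits

Information Gain = H(Y) - H(Y|Feature)

Before split:
P(positive) = 14/29 = 0.4828
H(Y) = 0.9991 bits

After split:
Feature=0: H = 0.9183 bits (weight = 18/29)
Feature=1: H = 0.8454 bits (weight = 11/29)
H(Y|Feature) = (18/29)×0.9183 + (11/29)×0.8454 = 0.8906 bits

Information Gain = 0.9991 - 0.8906 = 0.1085 bits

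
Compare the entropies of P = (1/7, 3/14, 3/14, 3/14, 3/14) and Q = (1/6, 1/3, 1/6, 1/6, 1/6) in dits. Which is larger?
P

Computing entropies in dits:
H(P) = 0.6942
H(Q) = 0.6778

Distribution P has higher entropy.

Intuition: The distribution closer to uniform (more spread out) has higher entropy.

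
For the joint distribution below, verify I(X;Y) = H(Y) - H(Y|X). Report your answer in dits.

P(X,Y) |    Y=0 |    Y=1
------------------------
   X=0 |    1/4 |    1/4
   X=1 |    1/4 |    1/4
I(X;Y) = 0.0000 dits

Mutual information has multiple equivalent forms:
- I(X;Y) = H(X) - H(X|Y)
- I(X;Y) = H(Y) - H(Y|X)
- I(X;Y) = H(X) + H(Y) - H(X,Y)

Computing all quantities:
H(X) = 0.3010, H(Y) = 0.3010, H(X,Y) = 0.6021
H(X|Y) = 0.3010, H(Y|X) = 0.3010

Verification:
H(X) - H(X|Y) = 0.3010 - 0.3010 = 0.0000
H(Y) - H(Y|X) = 0.3010 - 0.3010 = 0.0000
H(X) + H(Y) - H(X,Y) = 0.3010 + 0.3010 - 0.6021 = 0.0000

All forms give I(X;Y) = 0.0000 dits. ✓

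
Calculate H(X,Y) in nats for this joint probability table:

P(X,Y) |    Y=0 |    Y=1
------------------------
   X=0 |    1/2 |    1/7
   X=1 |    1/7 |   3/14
1.2326 nats

Joint entropy is H(X,Y) = -Σ_{x,y} p(x,y) log p(x,y).

Summing over all non-zero entries:
H(X,Y) = -[1/2·log_e(1/2) + 1/7·log_e(1/7) + 1/7·log_e(1/7) + 3/14·log_e(3/14)]
H(X,Y) = 1.2326 nats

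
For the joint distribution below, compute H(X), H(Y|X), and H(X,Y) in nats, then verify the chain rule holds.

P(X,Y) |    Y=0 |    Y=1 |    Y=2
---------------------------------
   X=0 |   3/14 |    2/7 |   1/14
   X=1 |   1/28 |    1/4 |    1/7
H(X,Y) = 1.6201, H(X) = 0.6829, H(Y|X) = 0.9372 (all in nats)

Chain rule: H(X,Y) = H(X) + H(Y|X)

Left side — joint entropy directly:
H(X,Y) = -Σ p(x,y) log p(x,y) = 1.6201 nats

Right side — compute H(Y|X) from the conditional distributions:
P(X) = (4/7, 3/7), so H(X) = 0.6829 nats
H(Y|X) = Σ_x P(X=x) · H(Y|X=x):
  P(Y|X=0) = (3/8, 1/2, 1/8), H(Y|X=0) = 0.9743, weight P(X=0) = 4/7
  P(Y|X=1) = (1/12, 7/12, 1/3), H(Y|X=1) = 0.8877, weight P(X=1) = 3/7
H(Y|X) = 0.9372 nats

H(X) + H(Y|X) = 0.6829 + 0.9372 = 1.6201 nats

Both sides equal 1.6201 nats. ✓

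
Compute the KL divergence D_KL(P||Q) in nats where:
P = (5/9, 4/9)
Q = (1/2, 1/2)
0.0062 nats

KL divergence: D_KL(P||Q) = Σ p(x) log(p(x)/q(x))

Computing term by term:
  x=0: 5/9 × log_e[(5/9)/(1/2)] = 5/9 × 0.1054 = 0.0585
  x=1: 4/9 × log_e[(4/9)/(1/2)] = 4/9 × -0.1178 = -0.0523

D_KL(P||Q) = 0.0062 nats

Note: KL divergence is always non-negative and equals 0 iff P = Q.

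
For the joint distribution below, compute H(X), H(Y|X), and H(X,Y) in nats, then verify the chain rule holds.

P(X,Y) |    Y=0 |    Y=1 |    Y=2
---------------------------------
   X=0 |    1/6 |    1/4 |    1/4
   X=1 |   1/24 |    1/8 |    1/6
H(X,Y) = 1.6827, H(X) = 0.6365, H(Y|X) = 1.0462 (all in nats)

Chain rule: H(X,Y) = H(X) + H(Y|X)

Left side — joint entropy directly:
H(X,Y) = -Σ p(x,y) log p(x,y) = 1.6827 nats

Right side — compute H(Y|X) from the conditional distributions:
P(X) = (2/3, 1/3), so H(X) = 0.6365 nats
H(Y|X) = Σ_x P(X=x) · H(Y|X=x):
  P(Y|X=0) = (1/4, 3/8, 3/8), H(Y|X=0) = 1.0822, weight P(X=0) = 2/3
  P(Y|X=1) = (1/8, 3/8, 1/2), H(Y|X=1) = 0.9743, weight P(X=1) = 1/3
H(Y|X) = 1.0462 nats

H(X) + H(Y|X) = 0.6365 + 1.0462 = 1.6827 nats

Both sides equal 1.6827 nats. ✓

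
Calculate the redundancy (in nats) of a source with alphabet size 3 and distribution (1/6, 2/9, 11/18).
0.1648 nats

Redundancy measures how far a source is from maximum entropy:
R = H_max - H(X)

Maximum entropy for 3 symbols: H_max = log_e(3) = 1.0986 nats
Actual entropy: H(X) = 0.9338 nats
Redundancy: R = 1.0986 - 0.9338 = 0.1648 nats

This redundancy represents potential for compression: the source could be compressed by 0.1648 nats per symbol.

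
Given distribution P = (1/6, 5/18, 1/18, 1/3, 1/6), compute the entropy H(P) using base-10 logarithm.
0.6427 dits

Shannon entropy is H(X) = -Σ p(x) log p(x).

For P = (1/6, 5/18, 1/18, 1/3, 1/6):
H = -1/6 × log_10(1/6) -5/18 × log_10(5/18) -1/18 × log_10(1/18) -1/3 × log_10(1/3) -1/6 × log_10(1/6)
H = 0.6427 dits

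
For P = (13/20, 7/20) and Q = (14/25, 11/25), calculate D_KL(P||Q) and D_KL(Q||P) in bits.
D_KL(P||Q) = 0.0242, D_KL(Q||P) = 0.0249

KL divergence is not symmetric: D_KL(P||Q) ≠ D_KL(Q||P) in general.

D_KL(P||Q) = 0.0242 bits
D_KL(Q||P) = 0.0249 bits

No, they are not equal!

This asymmetry is why KL divergence is not a true distance metric.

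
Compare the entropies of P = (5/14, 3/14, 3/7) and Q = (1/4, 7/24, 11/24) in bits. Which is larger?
Q

Computing entropies in bits:
H(P) = 1.5306
H(Q) = 1.5343

Distribution Q has higher entropy.

Intuition: The distribution closer to uniform (more spread out) has higher entropy.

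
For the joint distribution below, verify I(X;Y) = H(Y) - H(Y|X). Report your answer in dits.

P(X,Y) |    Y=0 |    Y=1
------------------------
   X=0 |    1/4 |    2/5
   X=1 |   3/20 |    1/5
I(X;Y) = 0.0004 dits

Mutual information has multiple equivalent forms:
- I(X;Y) = H(X) - H(X|Y)
- I(X;Y) = H(Y) - H(Y|X)
- I(X;Y) = H(X) + H(Y) - H(X,Y)

Computing all quantities:
H(X) = 0.2812, H(Y) = 0.2923, H(X,Y) = 0.5731
H(X|Y) = 0.2808, H(Y|X) = 0.2919

Verification:
H(X) - H(X|Y) = 0.2812 - 0.2808 = 0.0004
H(Y) - H(Y|X) = 0.2923 - 0.2919 = 0.0004
H(X) + H(Y) - H(X,Y) = 0.2812 + 0.2923 - 0.5731 = 0.0004

All forms give I(X;Y) = 0.0004 dits. ✓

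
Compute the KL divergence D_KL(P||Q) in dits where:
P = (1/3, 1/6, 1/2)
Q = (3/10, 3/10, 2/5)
0.0212 dits

KL divergence: D_KL(P||Q) = Σ p(x) log(p(x)/q(x))

Computing term by term:
  x=0: 1/3 × log_10[(1/3)/(3/10)] = 1/3 × 0.0458 = 0.0153
  x=1: 1/6 × log_10[(1/6)/(3/10)] = 1/6 × -0.2553 = -0.0425
  x=2: 1/2 × log_10[(1/2)/(2/5)] = 1/2 × 0.0969 = 0.0485

D_KL(P||Q) = 0.0212 dits

Note: KL divergence is always non-negative and equals 0 iff P = Q.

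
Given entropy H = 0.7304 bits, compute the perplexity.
1.6591

Perplexity is 2^H (or exp(H) for natural log).

H = 0.7304 bits
Perplexity = 2^0.7304 = 1.6591

Interpretation: The model's uncertainty is equivalent to choosing uniformly among 1.7 options.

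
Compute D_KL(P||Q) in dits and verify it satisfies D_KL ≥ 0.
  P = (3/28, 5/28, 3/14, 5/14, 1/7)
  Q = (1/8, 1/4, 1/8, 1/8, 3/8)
0.1199 dits

KL divergence satisfies the Gibbs inequality: D_KL(P||Q) ≥ 0 for all distributions P, Q.

D_KL(P||Q) = Σ p(x) log(p(x)/q(x))
Term by term:
  x=0: 3/28 × log_10[(3/28)/(1/8)] = -0.0072
  x=1: 5/28 × log_10[(5/28)/(1/4)] = -0.0261
  x=2: 3/14 × log_10[(3/14)/(1/8)] = 0.0502
  x=3: 5/14 × log_10[(5/14)/(1/8)] = 0.1628
  x=4: 1/7 × log_10[(1/7)/(3/8)] = -0.0599
D_KL(P||Q) = 0.1199 dits

D_KL(P||Q) = 0.1199 ≥ 0 ✓

This non-negativity is a fundamental property: relative entropy cannot be negative because it measures how different Q is from P.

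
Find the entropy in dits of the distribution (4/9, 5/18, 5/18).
0.4656 dits

Shannon entropy is H(X) = -Σ p(x) log p(x).

For P = (4/9, 5/18, 5/18):
H = -4/9 × log_10(4/9) -5/18 × log_10(5/18) -5/18 × log_10(5/18)
H = 0.4656 dits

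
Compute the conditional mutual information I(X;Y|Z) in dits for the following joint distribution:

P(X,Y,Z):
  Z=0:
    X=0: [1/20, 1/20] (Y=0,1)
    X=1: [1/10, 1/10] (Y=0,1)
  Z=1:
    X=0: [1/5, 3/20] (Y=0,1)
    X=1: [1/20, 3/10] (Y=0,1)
0.0320 dits

Conditional mutual information: I(X;Y|Z) = H(X|Z) + H(Y|Z) - H(X,Y|Z)

H(Z) = 0.2653
H(X,Z) = 0.5589 → H(X|Z) = 0.2937
H(Y,Z) = 0.5537 → H(Y|Z) = 0.2884
H(X,Y,Z) = 0.8154 → H(X,Y|Z) = 0.5501

I(X;Y|Z) = 0.2937 + 0.2884 - 0.5501 = 0.0320 dits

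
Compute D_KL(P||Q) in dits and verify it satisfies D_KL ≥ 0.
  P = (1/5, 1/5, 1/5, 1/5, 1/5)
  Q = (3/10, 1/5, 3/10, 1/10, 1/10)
0.0500 dits

KL divergence satisfies the Gibbs inequality: D_KL(P||Q) ≥ 0 for all distributions P, Q.

D_KL(P||Q) = Σ p(x) log(p(x)/q(x))
Term by term:
  x=0: 1/5 × log_10[(1/5)/(3/10)] = -0.0352
  x=1: 1/5 × log_10[(1/5)/(1/5)] = 0.0000
  x=2: 1/5 × log_10[(1/5)/(3/10)] = -0.0352
  x=3: 1/5 × log_10[(1/5)/(1/10)] = 0.0602
  x=4: 1/5 × log_10[(1/5)/(1/10)] = 0.0602
D_KL(P||Q) = 0.0500 dits

D_KL(P||Q) = 0.0500 ≥ 0 ✓

This non-negativity is a fundamental property: relative entropy cannot be negative because it measures how different Q is from P.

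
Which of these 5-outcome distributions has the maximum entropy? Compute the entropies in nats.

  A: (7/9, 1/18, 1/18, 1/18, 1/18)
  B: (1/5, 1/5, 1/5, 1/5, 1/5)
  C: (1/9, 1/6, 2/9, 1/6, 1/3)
B

For a discrete distribution over n outcomes, entropy is maximized by the uniform distribution.

Computing entropies:
H(A) = 0.8378 nats
H(B) = 1.6094 nats
H(C) = 1.5418 nats

The uniform distribution (where all probabilities equal 1/5) achieves the maximum entropy of log_e(5) = 1.6094 nats.

Distribution B has the highest entropy.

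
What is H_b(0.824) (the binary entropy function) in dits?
0.2021 dits

The binary entropy function is:
H(p) = -p log(p) - (1-p) log(1-p)

H(0.824) = -0.824 × log_10(0.824) - 0.176 × log_10(0.176)
H(0.824) = 0.2021 dits

Note: Binary entropy is maximized at p=0.5 (H=1 bit) and minimized at p=0 or p=1 (H=0).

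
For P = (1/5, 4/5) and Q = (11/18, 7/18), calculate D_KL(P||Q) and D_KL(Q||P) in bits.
D_KL(P||Q) = 0.5102, D_KL(Q||P) = 0.5801

KL divergence is not symmetric: D_KL(P||Q) ≠ D_KL(Q||P) in general.

D_KL(P||Q) = 0.5102 bits
D_KL(Q||P) = 0.5801 bits

No, they are not equal!

This asymmetry is why KL divergence is not a true distance metric.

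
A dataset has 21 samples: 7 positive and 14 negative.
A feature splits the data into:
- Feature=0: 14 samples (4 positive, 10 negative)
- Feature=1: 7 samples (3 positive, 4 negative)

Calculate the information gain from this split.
0.0145 bits

Information Gain = H(Y) - H(Y|Feature)

Before split:
P(positive) = 7/21 = 0.3333
H(Y) = 0.9183 bits

After split:
Feature=0: H = 0.8631 bits (weight = 14/21)
Feature=1: H = 0.9852 bits (weight = 7/21)
H(Y|Feature) = (14/21)×0.8631 + (7/21)×0.9852 = 0.9038 bits

Information Gain = 0.9183 - 0.9038 = 0.0145 bits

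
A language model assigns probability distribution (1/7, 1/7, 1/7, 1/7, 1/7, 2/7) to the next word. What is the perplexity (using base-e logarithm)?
5.7423

Perplexity is e^H (or exp(H) for natural log).

First, H = -Σ p log p = 1.7479 nats
Perplexity = e^1.7479 = 5.7423

Interpretation: The model's uncertainty is equivalent to choosing uniformly among 5.7 options.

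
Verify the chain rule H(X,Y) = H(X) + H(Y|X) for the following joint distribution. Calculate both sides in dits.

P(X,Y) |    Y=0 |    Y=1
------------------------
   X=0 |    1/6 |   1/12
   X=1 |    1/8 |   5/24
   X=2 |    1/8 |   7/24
H(X,Y) = 0.7434, H(X) = 0.4680, H(Y|X) = 0.2754 (all in dits)

Chain rule: H(X,Y) = H(X) + H(Y|X)

Left side — joint entropy directly:
H(X,Y) = -Σ p(x,y) log p(x,y) = 0.7434 dits

Right side — compute H(Y|X) from the conditional distributions:
P(X) = (1/4, 1/3, 5/12), so H(X) = 0.4680 dits
H(Y|X) = Σ_x P(X=x) · H(Y|X=x):
  P(Y|X=0) = (2/3, 1/3), H(Y|X=0) = 0.2764, weight P(X=0) = 1/4
  P(Y|X=1) = (3/8, 5/8), H(Y|X=1) = 0.2873, weight P(X=1) = 1/3
  P(Y|X=2) = (3/10, 7/10), H(Y|X=2) = 0.2653, weight P(X=2) = 5/12
H(Y|X) = 0.2754 dits

H(X) + H(Y|X) = 0.4680 + 0.2754 = 0.7434 dits

Both sides equal 0.7434 dits. ✓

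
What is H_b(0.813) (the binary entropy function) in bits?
0.6952 bits

The binary entropy function is:
H(p) = -p log(p) - (1-p) log(1-p)

H(0.813) = -0.813 × log_2(0.813) - 0.187 × log_2(0.187)
H(0.813) = 0.6952 bits

Note: Binary entropy is maximized at p=0.5 (H=1 bit) and minimized at p=0 or p=1 (H=0).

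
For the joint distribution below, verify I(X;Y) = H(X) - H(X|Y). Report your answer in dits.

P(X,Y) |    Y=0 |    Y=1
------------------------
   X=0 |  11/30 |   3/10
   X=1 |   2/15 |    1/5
I(X;Y) = 0.0044 dits

Mutual information has multiple equivalent forms:
- I(X;Y) = H(X) - H(X|Y)
- I(X;Y) = H(Y) - H(Y|X)
- I(X;Y) = H(X) + H(Y) - H(X,Y)

Computing all quantities:
H(X) = 0.2764, H(Y) = 0.3010, H(X,Y) = 0.5731
H(X|Y) = 0.2721, H(Y|X) = 0.2967

Verification:
H(X) - H(X|Y) = 0.2764 - 0.2721 = 0.0044
H(Y) - H(Y|X) = 0.3010 - 0.2967 = 0.0044
H(X) + H(Y) - H(X,Y) = 0.2764 + 0.3010 - 0.5731 = 0.0044

All forms give I(X;Y) = 0.0044 dits. ✓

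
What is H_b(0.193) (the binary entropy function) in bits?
0.7077 bits

The binary entropy function is:
H(p) = -p log(p) - (1-p) log(1-p)

H(0.193) = -0.193 × log_2(0.193) - 0.807 × log_2(0.807)
H(0.193) = 0.7077 bits

Note: Binary entropy is maximized at p=0.5 (H=1 bit) and minimized at p=0 or p=1 (H=0).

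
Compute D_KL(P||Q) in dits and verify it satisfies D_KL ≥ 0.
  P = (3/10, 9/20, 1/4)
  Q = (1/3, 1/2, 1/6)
0.0097 dits

KL divergence satisfies the Gibbs inequality: D_KL(P||Q) ≥ 0 for all distributions P, Q.

D_KL(P||Q) = Σ p(x) log(p(x)/q(x))
Term by term:
  x=0: 3/10 × log_10[(3/10)/(1/3)] = -0.0137
  x=1: 9/20 × log_10[(9/20)/(1/2)] = -0.0206
  x=2: 1/4 × log_10[(1/4)/(1/6)] = 0.0440
D_KL(P||Q) = 0.0097 dits

D_KL(P||Q) = 0.0097 ≥ 0 ✓

This non-negativity is a fundamental property: relative entropy cannot be negative because it measures how different Q is from P.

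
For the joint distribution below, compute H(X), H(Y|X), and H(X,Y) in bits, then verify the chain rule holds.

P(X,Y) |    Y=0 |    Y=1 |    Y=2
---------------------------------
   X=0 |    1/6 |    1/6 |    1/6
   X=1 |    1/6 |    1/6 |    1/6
H(X,Y) = 2.5850, H(X) = 1.0000, H(Y|X) = 1.5850 (all in bits)

Chain rule: H(X,Y) = H(X) + H(Y|X)

Left side — joint entropy directly:
H(X,Y) = -Σ p(x,y) log p(x,y) = 2.5850 bits

Right side — compute H(Y|X) from the conditional distributions:
P(X) = (1/2, 1/2), so H(X) = 1.0000 bits
H(Y|X) = Σ_x P(X=x) · H(Y|X=x):
  P(Y|X=0) = (1/3, 1/3, 1/3), H(Y|X=0) = 1.5850, weight P(X=0) = 1/2
  P(Y|X=1) = (1/3, 1/3, 1/3), H(Y|X=1) = 1.5850, weight P(X=1) = 1/2
H(Y|X) = 1.5850 bits

H(X) + H(Y|X) = 1.0000 + 1.5850 = 2.5850 bits

Both sides equal 2.5850 bits. ✓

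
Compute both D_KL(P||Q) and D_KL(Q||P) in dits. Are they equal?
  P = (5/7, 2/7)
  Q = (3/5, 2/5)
D_KL(P||Q) = 0.0123, D_KL(Q||P) = 0.0130

KL divergence is not symmetric: D_KL(P||Q) ≠ D_KL(Q||P) in general.

D_KL(P||Q) = 0.0123 dits
D_KL(Q||P) = 0.0130 dits

No, they are not equal!

This asymmetry is why KL divergence is not a true distance metric.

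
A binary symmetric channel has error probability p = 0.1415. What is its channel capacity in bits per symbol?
0.4118 bits

For a binary symmetric channel (BSC) with error probability p:
Capacity C = 1 - H(p) bits per symbol

where H(p) = -p log₂(p) - (1-p) log₂(1-p) is the binary entropy function.

H(0.1415) = 0.5882 bits
C = 1 - 0.5882 = 0.4118 bits per symbol

This means we can reliably transmit up to 0.4118 bits of information per channel use.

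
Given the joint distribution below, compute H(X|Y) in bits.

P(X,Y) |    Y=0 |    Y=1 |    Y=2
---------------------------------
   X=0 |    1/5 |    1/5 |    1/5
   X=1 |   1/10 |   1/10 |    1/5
0.9510 bits

Using the chain rule: H(X|Y) = H(X,Y) - H(Y)

First, compute H(X,Y) = 2.5219 bits

Marginal P(Y) = (3/10, 3/10, 2/5)
H(Y) = 1.5710 bits

H(X|Y) = H(X,Y) - H(Y) = 2.5219 - 1.5710 = 0.9510 bits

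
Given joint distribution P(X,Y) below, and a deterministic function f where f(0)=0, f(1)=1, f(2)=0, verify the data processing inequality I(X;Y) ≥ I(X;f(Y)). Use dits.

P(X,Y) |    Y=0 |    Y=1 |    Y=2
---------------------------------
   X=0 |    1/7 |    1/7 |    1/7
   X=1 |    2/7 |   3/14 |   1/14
I(X;Y) = 0.0145, I(X;f(Y)) = 0.0004, inequality holds: 0.0145 ≥ 0.0004

Data Processing Inequality: For any Markov chain X → Y → Z, we have I(X;Y) ≥ I(X;Z).

Here Z = f(Y) is a deterministic function of Y, forming X → Y → Z.

Original I(X;Y) = 0.0145 dits

After applying f:
P(X,Z) where Z=f(Y):
- P(X,Z=0) = P(X,Y=0) + P(X,Y=2)
- P(X,Z=1) = P(X,Y=1)

I(X;Z) = I(X;f(Y)) = 0.0004 dits

Verification: 0.0145 ≥ 0.0004 ✓

Information cannot be created by processing; the function f can only lose information about X.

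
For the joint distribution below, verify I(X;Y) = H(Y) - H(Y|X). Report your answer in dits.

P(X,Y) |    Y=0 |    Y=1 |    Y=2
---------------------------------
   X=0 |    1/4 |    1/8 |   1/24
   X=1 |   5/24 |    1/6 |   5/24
I(X;Y) = 0.0224 dits

Mutual information has multiple equivalent forms:
- I(X;Y) = H(X) - H(X|Y)
- I(X;Y) = H(Y) - H(Y|X)
- I(X;Y) = H(X) + H(Y) - H(X,Y)

Computing all quantities:
H(X) = 0.2950, H(Y) = 0.4619, H(X,Y) = 0.7345
H(X|Y) = 0.2726, H(Y|X) = 0.4395

Verification:
H(X) - H(X|Y) = 0.2950 - 0.2726 = 0.0224
H(Y) - H(Y|X) = 0.4619 - 0.4395 = 0.0224
H(X) + H(Y) - H(X,Y) = 0.2950 + 0.4619 - 0.7345 = 0.0224

All forms give I(X;Y) = 0.0224 dits. ✓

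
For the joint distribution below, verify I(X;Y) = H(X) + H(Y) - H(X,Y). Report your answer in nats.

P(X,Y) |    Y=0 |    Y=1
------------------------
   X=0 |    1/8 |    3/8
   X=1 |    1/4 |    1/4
I(X;Y) = 0.0338 nats

Mutual information has multiple equivalent forms:
- I(X;Y) = H(X) - H(X|Y)
- I(X;Y) = H(Y) - H(Y|X)
- I(X;Y) = H(X) + H(Y) - H(X,Y)

Computing all quantities:
H(X) = 0.6931, H(Y) = 0.6616, H(X,Y) = 1.3209
H(X|Y) = 0.6593, H(Y|X) = 0.6277

Verification:
H(X) - H(X|Y) = 0.6931 - 0.6593 = 0.0338
H(Y) - H(Y|X) = 0.6616 - 0.6277 = 0.0338
H(X) + H(Y) - H(X,Y) = 0.6931 + 0.6616 - 1.3209 = 0.0338

All forms give I(X;Y) = 0.0338 nats. ✓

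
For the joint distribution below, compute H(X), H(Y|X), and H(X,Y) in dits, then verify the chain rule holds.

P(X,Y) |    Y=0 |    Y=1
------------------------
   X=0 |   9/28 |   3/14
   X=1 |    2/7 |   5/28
H(X,Y) = 0.5908, H(X) = 0.2999, H(Y|X) = 0.2909 (all in dits)

Chain rule: H(X,Y) = H(X) + H(Y|X)

Left side — joint entropy directly:
H(X,Y) = -Σ p(x,y) log p(x,y) = 0.5908 dits

Right side — compute H(Y|X) from the conditional distributions:
P(X) = (15/28, 13/28), so H(X) = 0.2999 dits
H(Y|X) = Σ_x P(X=x) · H(Y|X=x):
  P(Y|X=0) = (3/5, 2/5), H(Y|X=0) = 0.2923, weight P(X=0) = 15/28
  P(Y|X=1) = (8/13, 5/13), H(Y|X=1) = 0.2894, weight P(X=1) = 13/28
H(Y|X) = 0.2909 dits

H(X) + H(Y|X) = 0.2999 + 0.2909 = 0.5908 dits

Both sides equal 0.5908 dits. ✓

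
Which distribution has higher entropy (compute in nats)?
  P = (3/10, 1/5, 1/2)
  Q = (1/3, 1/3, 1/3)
Q

Computing entropies in nats:
H(P) = 1.0297
H(Q) = 1.0986

Distribution Q has higher entropy.

Intuition: The distribution closer to uniform (more spread out) has higher entropy.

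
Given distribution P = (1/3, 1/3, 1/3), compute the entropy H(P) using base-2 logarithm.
1.5850 bits

Shannon entropy is H(X) = -Σ p(x) log p(x).

For P = (1/3, 1/3, 1/3):
H = -1/3 × log_2(1/3) -1/3 × log_2(1/3) -1/3 × log_2(1/3)
H = 1.5850 bits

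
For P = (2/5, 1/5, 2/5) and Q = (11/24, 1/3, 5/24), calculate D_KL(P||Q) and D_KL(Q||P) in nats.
D_KL(P||Q) = 0.1043, D_KL(Q||P) = 0.0968

KL divergence is not symmetric: D_KL(P||Q) ≠ D_KL(Q||P) in general.

D_KL(P||Q) = 0.1043 nats
D_KL(Q||P) = 0.0968 nats

No, they are not equal!

This asymmetry is why KL divergence is not a true distance metric.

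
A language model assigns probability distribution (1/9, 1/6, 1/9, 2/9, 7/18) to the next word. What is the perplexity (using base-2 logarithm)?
4.4301

Perplexity is 2^H (or exp(H) for natural log).

First, H = -Σ p log p = 2.1473 bits
Perplexity = 2^2.1473 = 4.4301

Interpretation: The model's uncertainty is equivalent to choosing uniformly among 4.4 options.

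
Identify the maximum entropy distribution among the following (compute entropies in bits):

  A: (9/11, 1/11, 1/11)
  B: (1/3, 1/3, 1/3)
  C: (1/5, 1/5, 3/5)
B

For a discrete distribution over n outcomes, entropy is maximized by the uniform distribution.

Computing entropies:
H(A) = 0.8659 bits
H(B) = 1.5850 bits
H(C) = 1.3710 bits

The uniform distribution (where all probabilities equal 1/3) achieves the maximum entropy of log_2(3) = 1.5850 bits.

Distribution B has the highest entropy.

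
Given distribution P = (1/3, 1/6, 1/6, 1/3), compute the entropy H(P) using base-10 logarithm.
0.5775 dits

Shannon entropy is H(X) = -Σ p(x) log p(x).

For P = (1/3, 1/6, 1/6, 1/3):
H = -1/3 × log_10(1/3) -1/6 × log_10(1/6) -1/6 × log_10(1/6) -1/3 × log_10(1/3)
H = 0.5775 dits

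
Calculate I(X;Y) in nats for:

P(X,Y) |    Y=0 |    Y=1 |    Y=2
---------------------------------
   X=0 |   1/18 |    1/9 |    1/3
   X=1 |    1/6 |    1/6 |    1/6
0.0630 nats

Mutual information: I(X;Y) = H(X) + H(Y) - H(X,Y)

Marginals:
P(X) = (1/2, 1/2), H(X) = 0.6931 nats
P(Y) = (2/9, 5/18, 1/2), H(Y) = 1.0366 nats

Joint entropy: H(X,Y) = 1.6668 nats

I(X;Y) = 0.6931 + 1.0366 - 1.6668 = 0.0630 nats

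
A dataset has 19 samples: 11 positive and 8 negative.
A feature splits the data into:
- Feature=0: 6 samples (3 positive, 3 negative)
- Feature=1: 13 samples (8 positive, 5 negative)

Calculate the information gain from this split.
0.0085 bits

Information Gain = H(Y) - H(Y|Feature)

Before split:
P(positive) = 11/19 = 0.5789
H(Y) = 0.9819 bits

After split:
Feature=0: H = 1.0000 bits (weight = 6/19)
Feature=1: H = 0.9612 bits (weight = 13/19)
H(Y|Feature) = (6/19)×1.0000 + (13/19)×0.9612 = 0.9735 bits

Information Gain = 0.9819 - 0.9735 = 0.0085 bits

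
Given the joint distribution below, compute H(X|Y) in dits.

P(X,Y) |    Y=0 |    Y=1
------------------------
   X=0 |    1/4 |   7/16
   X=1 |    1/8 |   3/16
0.2695 dits

Using the chain rule: H(X|Y) = H(X,Y) - H(Y)

First, compute H(X,Y) = 0.5568 dits

Marginal P(Y) = (3/8, 5/8)
H(Y) = 0.2873 dits

H(X|Y) = H(X,Y) - H(Y) = 0.5568 - 0.2873 = 0.2695 dits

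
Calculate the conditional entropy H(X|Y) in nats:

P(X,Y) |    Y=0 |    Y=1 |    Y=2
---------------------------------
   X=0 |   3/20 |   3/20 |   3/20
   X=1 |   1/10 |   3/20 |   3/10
0.6626 nats

Using the chain rule: H(X|Y) = H(X,Y) - H(Y)

First, compute H(X,Y) = 1.7297 nats

Marginal P(Y) = (1/4, 3/10, 9/20)
H(Y) = 1.0671 nats

H(X|Y) = H(X,Y) - H(Y) = 1.7297 - 1.0671 = 0.6626 nats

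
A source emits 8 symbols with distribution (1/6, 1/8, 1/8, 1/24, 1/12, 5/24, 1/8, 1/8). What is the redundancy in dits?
0.0325 dits

Redundancy measures how far a source is from maximum entropy:
R = H_max - H(X)

Maximum entropy for 8 symbols: H_max = log_10(8) = 0.9031 dits
Actual entropy: H(X) = 0.8706 dits
Redundancy: R = 0.9031 - 0.8706 = 0.0325 dits

This redundancy represents potential for compression: the source could be compressed by 0.0325 dits per symbol.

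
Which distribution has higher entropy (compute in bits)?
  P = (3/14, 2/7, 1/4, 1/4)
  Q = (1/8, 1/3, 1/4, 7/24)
P

Computing entropies in bits:
H(P) = 1.9926
H(Q) = 1.9218

Distribution P has higher entropy.

Intuition: The distribution closer to uniform (more spread out) has higher entropy.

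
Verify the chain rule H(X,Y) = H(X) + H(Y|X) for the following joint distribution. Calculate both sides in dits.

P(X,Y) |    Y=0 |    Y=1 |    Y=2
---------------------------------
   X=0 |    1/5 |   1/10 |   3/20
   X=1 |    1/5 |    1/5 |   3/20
H(X,Y) = 0.7666, H(X) = 0.2989, H(Y|X) = 0.4677 (all in dits)

Chain rule: H(X,Y) = H(X) + H(Y|X)

Left side — joint entropy directly:
H(X,Y) = -Σ p(x,y) log p(x,y) = 0.7666 dits

Right side — compute H(Y|X) from the conditional distributions:
P(X) = (9/20, 11/20), so H(X) = 0.2989 dits
H(Y|X) = Σ_x P(X=x) · H(Y|X=x):
  P(Y|X=0) = (4/9, 2/9, 1/3), H(Y|X=0) = 0.4607, weight P(X=0) = 9/20
  P(Y|X=1) = (4/11, 4/11, 3/11), H(Y|X=1) = 0.4734, weight P(X=1) = 11/20
H(Y|X) = 0.4677 dits

H(X) + H(Y|X) = 0.2989 + 0.4677 = 0.7666 dits

Both sides equal 0.7666 dits. ✓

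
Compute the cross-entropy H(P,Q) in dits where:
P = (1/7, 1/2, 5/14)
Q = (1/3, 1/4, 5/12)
0.5050 dits

Cross-entropy: H(P,Q) = -Σ p(x) log q(x)

Alternatively: H(P,Q) = H(P) + D_KL(P||Q)
H(P) = 0.4309 dits
D_KL(P||Q) = 0.0740 dits

H(P,Q) = 0.4309 + 0.0740 = 0.5050 dits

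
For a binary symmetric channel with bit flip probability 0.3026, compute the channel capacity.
0.1156 bits

For a binary symmetric channel (BSC) with error probability p:
Capacity C = 1 - H(p) bits per symbol

where H(p) = -p log₂(p) - (1-p) log₂(1-p) is the binary entropy function.

H(0.3026) = 0.8844 bits
C = 1 - 0.8844 = 0.1156 bits per symbol

This means we can reliably transmit up to 0.1156 bits of information per channel use.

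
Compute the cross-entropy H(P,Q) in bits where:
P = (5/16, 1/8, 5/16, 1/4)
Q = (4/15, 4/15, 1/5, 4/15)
2.0366 bits

Cross-entropy: H(P,Q) = -Σ p(x) log q(x)

Alternatively: H(P,Q) = H(P) + D_KL(P||Q)
H(P) = 1.9238 bits
D_KL(P||Q) = 0.1128 bits

H(P,Q) = 1.9238 + 0.1128 = 2.0366 bits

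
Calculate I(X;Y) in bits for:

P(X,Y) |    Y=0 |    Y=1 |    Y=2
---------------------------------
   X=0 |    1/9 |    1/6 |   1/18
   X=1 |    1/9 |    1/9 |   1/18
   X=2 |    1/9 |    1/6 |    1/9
0.0160 bits

Mutual information: I(X;Y) = H(X) + H(Y) - H(X,Y)

Marginals:
P(X) = (1/3, 5/18, 7/18), H(X) = 1.5715 bits
P(Y) = (1/3, 4/9, 2/9), H(Y) = 1.5305 bits

Joint entropy: H(X,Y) = 3.0860 bits

I(X;Y) = 1.5715 + 1.5305 - 3.0860 = 0.0160 bits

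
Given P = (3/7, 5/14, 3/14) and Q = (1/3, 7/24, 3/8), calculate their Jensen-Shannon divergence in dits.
0.0068 dits

Jensen-Shannon divergence is:
JSD(P||Q) = 0.5 × D_KL(P||M) + 0.5 × D_KL(Q||M)
where M = 0.5 × (P + Q) is the mixture distribution.

M = 0.5 × (3/7, 5/14, 3/14) + 0.5 × (1/3, 7/24, 3/8) = (8/21, 0.324405, 0.294643)

D_KL(P||M) = 0.0072 dits
D_KL(Q||M) = 0.0065 dits

JSD(P||Q) = 0.5 × 0.0072 + 0.5 × 0.0065 = 0.0068 dits

Unlike KL divergence, JSD is symmetric and bounded: 0 ≤ JSD ≤ log(2).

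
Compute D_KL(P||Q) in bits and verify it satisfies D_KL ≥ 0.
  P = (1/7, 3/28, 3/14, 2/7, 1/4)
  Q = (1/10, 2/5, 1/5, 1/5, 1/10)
0.3687 bits

KL divergence satisfies the Gibbs inequality: D_KL(P||Q) ≥ 0 for all distributions P, Q.

D_KL(P||Q) = Σ p(x) log(p(x)/q(x))
Term by term:
  x=0: 1/7 × log_2[(1/7)/(1/10)] = 0.0735
  x=1: 3/28 × log_2[(3/28)/(2/5)] = -0.2036
  x=2: 3/14 × log_2[(3/14)/(1/5)] = 0.0213
  x=3: 2/7 × log_2[(2/7)/(1/5)] = 0.1470
  x=4: 1/4 × log_2[(1/4)/(1/10)] = 0.3305
D_KL(P||Q) = 0.3687 bits

D_KL(P||Q) = 0.3687 ≥ 0 ✓

This non-negativity is a fundamental property: relative entropy cannot be negative because it measures how different Q is from P.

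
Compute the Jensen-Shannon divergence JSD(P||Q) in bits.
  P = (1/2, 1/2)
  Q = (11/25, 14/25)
0.0026 bits

Jensen-Shannon divergence is:
JSD(P||Q) = 0.5 × D_KL(P||M) + 0.5 × D_KL(Q||M)
where M = 0.5 × (P + Q) is the mixture distribution.

M = 0.5 × (1/2, 1/2) + 0.5 × (11/25, 14/25) = (0.47, 0.53)

D_KL(P||M) = 0.0026 bits
D_KL(Q||M) = 0.0026 bits

JSD(P||Q) = 0.5 × 0.0026 + 0.5 × 0.0026 = 0.0026 bits

Unlike KL divergence, JSD is symmetric and bounded: 0 ≤ JSD ≤ log(2).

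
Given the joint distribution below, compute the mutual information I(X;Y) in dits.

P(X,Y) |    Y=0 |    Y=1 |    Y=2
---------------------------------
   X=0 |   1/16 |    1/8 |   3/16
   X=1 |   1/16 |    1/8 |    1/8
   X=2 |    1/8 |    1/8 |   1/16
0.0189 dits

Mutual information: I(X;Y) = H(X) + H(Y) - H(X,Y)

Marginals:
P(X) = (3/8, 5/16, 5/16), H(X) = 0.4755 dits
P(Y) = (1/4, 3/8, 3/8), H(Y) = 0.4700 dits

Joint entropy: H(X,Y) = 0.9265 dits

I(X;Y) = 0.4755 + 0.4700 - 0.9265 = 0.0189 dits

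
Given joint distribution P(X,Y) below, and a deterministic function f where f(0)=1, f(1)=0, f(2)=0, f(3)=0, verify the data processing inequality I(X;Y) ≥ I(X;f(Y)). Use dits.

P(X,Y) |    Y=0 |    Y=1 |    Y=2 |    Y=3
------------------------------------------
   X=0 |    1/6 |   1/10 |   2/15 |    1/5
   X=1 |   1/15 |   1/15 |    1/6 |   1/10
I(X;Y) = 0.0105, I(X;f(Y)) = 0.0037, inequality holds: 0.0105 ≥ 0.0037

Data Processing Inequality: For any Markov chain X → Y → Z, we have I(X;Y) ≥ I(X;Z).

Here Z = f(Y) is a deterministic function of Y, forming X → Y → Z.

Original I(X;Y) = 0.0105 dits

After applying f:
P(X,Z) where Z=f(Y):
- P(X,Z=0) = P(X,Y=1) + P(X,Y=2) + P(X,Y=3)
- P(X,Z=1) = P(X,Y=0)

I(X;Z) = I(X;f(Y)) = 0.0037 dits

Verification: 0.0105 ≥ 0.0037 ✓

Information cannot be created by processing; the function f can only lose information about X.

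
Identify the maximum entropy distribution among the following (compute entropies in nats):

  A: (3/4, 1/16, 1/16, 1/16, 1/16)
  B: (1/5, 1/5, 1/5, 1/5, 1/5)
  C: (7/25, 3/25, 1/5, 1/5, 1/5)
B

For a discrete distribution over n outcomes, entropy is maximized by the uniform distribution.

Computing entropies:
H(A) = 0.9089 nats
H(B) = 1.6094 nats
H(C) = 1.5765 nats

The uniform distribution (where all probabilities equal 1/5) achieves the maximum entropy of log_e(5) = 1.6094 nats.

Distribution B has the highest entropy.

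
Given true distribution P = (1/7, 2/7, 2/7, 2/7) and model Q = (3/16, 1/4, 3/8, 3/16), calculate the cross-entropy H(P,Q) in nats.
1.3937 nats

Cross-entropy: H(P,Q) = -Σ p(x) log q(x)

Alternatively: H(P,Q) = H(P) + D_KL(P||Q)
H(P) = 1.3518 nats
D_KL(P||Q) = 0.0420 nats

H(P,Q) = 1.3518 + 0.0420 = 1.3937 nats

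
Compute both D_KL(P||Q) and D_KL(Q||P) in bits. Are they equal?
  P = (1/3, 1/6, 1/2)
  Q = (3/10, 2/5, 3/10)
D_KL(P||Q) = 0.2086, D_KL(Q||P) = 0.2385

KL divergence is not symmetric: D_KL(P||Q) ≠ D_KL(Q||P) in general.

D_KL(P||Q) = 0.2086 bits
D_KL(Q||P) = 0.2385 bits

No, they are not equal!

This asymmetry is why KL divergence is not a true distance metric.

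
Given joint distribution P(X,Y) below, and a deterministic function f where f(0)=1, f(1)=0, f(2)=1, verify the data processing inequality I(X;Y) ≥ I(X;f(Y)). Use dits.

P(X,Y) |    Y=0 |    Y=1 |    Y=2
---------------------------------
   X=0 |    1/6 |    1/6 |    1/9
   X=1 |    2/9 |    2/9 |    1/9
I(X;Y) = 0.0008, I(X;f(Y)) = 0.0001, inequality holds: 0.0008 ≥ 0.0001

Data Processing Inequality: For any Markov chain X → Y → Z, we have I(X;Y) ≥ I(X;Z).

Here Z = f(Y) is a deterministic function of Y, forming X → Y → Z.

Original I(X;Y) = 0.0008 dits

After applying f:
P(X,Z) where Z=f(Y):
- P(X,Z=0) = P(X,Y=1)
- P(X,Z=1) = P(X,Y=0) + P(X,Y=2)

I(X;Z) = I(X;f(Y)) = 0.0001 dits

Verification: 0.0008 ≥ 0.0001 ✓

Information cannot be created by processing; the function f can only lose information about X.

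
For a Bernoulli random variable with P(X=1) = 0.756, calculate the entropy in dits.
0.2413 dits

The binary entropy function is:
H(p) = -p log(p) - (1-p) log(1-p)

H(0.756) = -0.756 × log_10(0.756) - 0.244 × log_10(0.244)
H(0.756) = 0.2413 dits

Note: Binary entropy is maximized at p=0.5 (H=1 bit) and minimized at p=0 or p=1 (H=0).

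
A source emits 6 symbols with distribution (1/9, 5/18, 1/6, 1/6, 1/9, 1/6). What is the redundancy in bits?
0.0747 bits

Redundancy measures how far a source is from maximum entropy:
R = H_max - H(X)

Maximum entropy for 6 symbols: H_max = log_2(6) = 2.5850 bits
Actual entropy: H(X) = 2.5102 bits
Redundancy: R = 2.5850 - 2.5102 = 0.0747 bits

This redundancy represents potential for compression: the source could be compressed by 0.0747 bits per symbol.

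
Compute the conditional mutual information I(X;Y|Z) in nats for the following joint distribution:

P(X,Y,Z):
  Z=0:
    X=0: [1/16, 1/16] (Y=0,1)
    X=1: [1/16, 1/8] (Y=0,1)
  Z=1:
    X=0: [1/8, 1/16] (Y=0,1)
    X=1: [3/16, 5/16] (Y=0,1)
0.0279 nats

Conditional mutual information: I(X;Y|Z) = H(X|Z) + H(Y|Z) - H(X,Y|Z)

H(Z) = 0.6211
H(X,Z) = 1.2342 → H(X|Z) = 0.6132
H(Y,Z) = 1.3051 → H(Y|Z) = 0.6840
H(X,Y,Z) = 1.8904 → H(X,Y|Z) = 1.2693

I(X;Y|Z) = 0.6132 + 0.6840 - 1.2693 = 0.0279 nats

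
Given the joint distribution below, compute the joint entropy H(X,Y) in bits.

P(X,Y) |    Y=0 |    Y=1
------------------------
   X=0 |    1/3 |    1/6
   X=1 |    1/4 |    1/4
1.9591 bits

Joint entropy is H(X,Y) = -Σ_{x,y} p(x,y) log p(x,y).

Summing over all non-zero entries:
H(X,Y) = -[1/3·log_2(1/3) + 1/6·log_2(1/6) + 1/4·log_2(1/4) + 1/4·log_2(1/4)]
H(X,Y) = 1.9591 bits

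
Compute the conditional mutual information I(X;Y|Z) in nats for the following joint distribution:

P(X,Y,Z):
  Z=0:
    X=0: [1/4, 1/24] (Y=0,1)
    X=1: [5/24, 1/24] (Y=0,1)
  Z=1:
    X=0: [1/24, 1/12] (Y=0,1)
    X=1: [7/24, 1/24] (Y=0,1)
0.0637 nats

Conditional mutual information: I(X;Y|Z) = H(X|Z) + H(Y|Z) - H(X,Y|Z)

H(Z) = 0.6897
H(X,Z) = 1.3321 → H(X|Z) = 0.6424
H(Y,Z) = 1.1908 → H(Y|Z) = 0.5011
H(X,Y,Z) = 1.7695 → H(X,Y|Z) = 1.0798

I(X;Y|Z) = 0.6424 + 0.5011 - 1.0798 = 0.0637 nats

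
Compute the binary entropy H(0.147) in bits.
0.6023 bits

The binary entropy function is:
H(p) = -p log(p) - (1-p) log(1-p)

H(0.147) = -0.147 × log_2(0.147) - 0.853 × log_2(0.853)
H(0.147) = 0.6023 bits

Note: Binary entropy is maximized at p=0.5 (H=1 bit) and minimized at p=0 or p=1 (H=0).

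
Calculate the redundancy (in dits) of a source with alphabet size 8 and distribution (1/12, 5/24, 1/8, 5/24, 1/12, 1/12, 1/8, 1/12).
0.0337 dits

Redundancy measures how far a source is from maximum entropy:
R = H_max - H(X)

Maximum entropy for 8 symbols: H_max = log_10(8) = 0.9031 dits
Actual entropy: H(X) = 0.8694 dits
Redundancy: R = 0.9031 - 0.8694 = 0.0337 dits

This redundancy represents potential for compression: the source could be compressed by 0.0337 dits per symbol.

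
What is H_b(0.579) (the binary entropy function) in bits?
0.9819 bits

The binary entropy function is:
H(p) = -p log(p) - (1-p) log(1-p)

H(0.579) = -0.579 × log_2(0.579) - 0.421 × log_2(0.421)
H(0.579) = 0.9819 bits

Note: Binary entropy is maximized at p=0.5 (H=1 bit) and minimized at p=0 or p=1 (H=0).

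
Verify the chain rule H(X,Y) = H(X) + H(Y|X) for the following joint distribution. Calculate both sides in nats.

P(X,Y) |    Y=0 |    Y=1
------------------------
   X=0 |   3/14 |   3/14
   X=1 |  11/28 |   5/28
H(X,Y) = 1.3349, H(X) = 0.6829, H(Y|X) = 0.6520 (all in nats)

Chain rule: H(X,Y) = H(X) + H(Y|X)

Left side — joint entropy directly:
H(X,Y) = -Σ p(x,y) log p(x,y) = 1.3349 nats

Right side — compute H(Y|X) from the conditional distributions:
P(X) = (3/7, 4/7), so H(X) = 0.6829 nats
H(Y|X) = Σ_x P(X=x) · H(Y|X=x):
  P(Y|X=0) = (1/2, 1/2), H(Y|X=0) = 0.6931, weight P(X=0) = 3/7
  P(Y|X=1) = (11/16, 5/16), H(Y|X=1) = 0.6211, weight P(X=1) = 4/7
H(Y|X) = 0.6520 nats

H(X) + H(Y|X) = 0.6829 + 0.6520 = 1.3349 nats

Both sides equal 1.3349 nats. ✓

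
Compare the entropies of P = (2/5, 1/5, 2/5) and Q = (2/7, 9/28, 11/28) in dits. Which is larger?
Q

Computing entropies in dits:
H(P) = 0.4581
H(Q) = 0.4733

Distribution Q has higher entropy.

Intuition: The distribution closer to uniform (more spread out) has higher entropy.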